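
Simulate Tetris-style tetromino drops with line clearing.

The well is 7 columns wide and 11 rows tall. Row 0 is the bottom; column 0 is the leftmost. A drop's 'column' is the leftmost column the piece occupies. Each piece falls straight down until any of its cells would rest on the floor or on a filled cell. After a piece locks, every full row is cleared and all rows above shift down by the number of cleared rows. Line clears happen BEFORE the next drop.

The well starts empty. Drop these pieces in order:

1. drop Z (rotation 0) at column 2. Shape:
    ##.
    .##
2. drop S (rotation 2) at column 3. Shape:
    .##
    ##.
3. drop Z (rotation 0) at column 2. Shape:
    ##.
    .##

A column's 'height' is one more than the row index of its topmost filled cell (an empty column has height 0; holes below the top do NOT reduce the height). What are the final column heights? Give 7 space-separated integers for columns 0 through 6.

Drop 1: Z rot0 at col 2 lands with bottom-row=0; cleared 0 line(s) (total 0); column heights now [0 0 2 2 1 0 0], max=2
Drop 2: S rot2 at col 3 lands with bottom-row=2; cleared 0 line(s) (total 0); column heights now [0 0 2 3 4 4 0], max=4
Drop 3: Z rot0 at col 2 lands with bottom-row=4; cleared 0 line(s) (total 0); column heights now [0 0 6 6 5 4 0], max=6

Answer: 0 0 6 6 5 4 0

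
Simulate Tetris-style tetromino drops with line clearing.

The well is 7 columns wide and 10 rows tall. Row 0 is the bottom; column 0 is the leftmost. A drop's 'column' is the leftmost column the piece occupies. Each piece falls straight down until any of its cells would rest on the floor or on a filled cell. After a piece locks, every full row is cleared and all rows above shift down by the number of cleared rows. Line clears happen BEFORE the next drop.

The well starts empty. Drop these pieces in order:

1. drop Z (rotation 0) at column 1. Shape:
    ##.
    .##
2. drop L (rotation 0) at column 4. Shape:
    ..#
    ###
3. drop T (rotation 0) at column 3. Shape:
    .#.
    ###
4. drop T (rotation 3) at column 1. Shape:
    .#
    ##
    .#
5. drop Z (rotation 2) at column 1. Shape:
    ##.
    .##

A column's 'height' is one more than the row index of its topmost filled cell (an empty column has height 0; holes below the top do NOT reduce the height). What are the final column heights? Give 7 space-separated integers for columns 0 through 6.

Drop 1: Z rot0 at col 1 lands with bottom-row=0; cleared 0 line(s) (total 0); column heights now [0 2 2 1 0 0 0], max=2
Drop 2: L rot0 at col 4 lands with bottom-row=0; cleared 0 line(s) (total 0); column heights now [0 2 2 1 1 1 2], max=2
Drop 3: T rot0 at col 3 lands with bottom-row=1; cleared 0 line(s) (total 0); column heights now [0 2 2 2 3 2 2], max=3
Drop 4: T rot3 at col 1 lands with bottom-row=2; cleared 0 line(s) (total 0); column heights now [0 4 5 2 3 2 2], max=5
Drop 5: Z rot2 at col 1 lands with bottom-row=5; cleared 0 line(s) (total 0); column heights now [0 7 7 6 3 2 2], max=7

Answer: 0 7 7 6 3 2 2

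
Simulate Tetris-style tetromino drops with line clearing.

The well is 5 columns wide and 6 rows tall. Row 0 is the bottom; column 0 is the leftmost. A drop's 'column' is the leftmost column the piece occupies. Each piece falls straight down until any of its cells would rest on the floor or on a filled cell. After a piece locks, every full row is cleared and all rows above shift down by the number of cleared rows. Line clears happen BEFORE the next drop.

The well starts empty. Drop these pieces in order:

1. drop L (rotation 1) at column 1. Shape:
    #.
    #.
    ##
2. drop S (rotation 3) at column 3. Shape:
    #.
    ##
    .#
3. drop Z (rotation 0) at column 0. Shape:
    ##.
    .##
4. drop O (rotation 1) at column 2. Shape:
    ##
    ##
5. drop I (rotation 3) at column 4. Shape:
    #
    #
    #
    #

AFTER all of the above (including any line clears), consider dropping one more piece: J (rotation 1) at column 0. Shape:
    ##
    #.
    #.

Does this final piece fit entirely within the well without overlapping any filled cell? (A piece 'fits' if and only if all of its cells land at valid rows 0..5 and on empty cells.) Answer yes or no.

Answer: yes

Derivation:
Drop 1: L rot1 at col 1 lands with bottom-row=0; cleared 0 line(s) (total 0); column heights now [0 3 1 0 0], max=3
Drop 2: S rot3 at col 3 lands with bottom-row=0; cleared 0 line(s) (total 0); column heights now [0 3 1 3 2], max=3
Drop 3: Z rot0 at col 0 lands with bottom-row=3; cleared 0 line(s) (total 0); column heights now [5 5 4 3 2], max=5
Drop 4: O rot1 at col 2 lands with bottom-row=4; cleared 0 line(s) (total 0); column heights now [5 5 6 6 2], max=6
Drop 5: I rot3 at col 4 lands with bottom-row=2; cleared 1 line(s) (total 1); column heights now [0 4 5 5 5], max=5
Test piece J rot1 at col 0 (width 2): heights before test = [0 4 5 5 5]; fits = True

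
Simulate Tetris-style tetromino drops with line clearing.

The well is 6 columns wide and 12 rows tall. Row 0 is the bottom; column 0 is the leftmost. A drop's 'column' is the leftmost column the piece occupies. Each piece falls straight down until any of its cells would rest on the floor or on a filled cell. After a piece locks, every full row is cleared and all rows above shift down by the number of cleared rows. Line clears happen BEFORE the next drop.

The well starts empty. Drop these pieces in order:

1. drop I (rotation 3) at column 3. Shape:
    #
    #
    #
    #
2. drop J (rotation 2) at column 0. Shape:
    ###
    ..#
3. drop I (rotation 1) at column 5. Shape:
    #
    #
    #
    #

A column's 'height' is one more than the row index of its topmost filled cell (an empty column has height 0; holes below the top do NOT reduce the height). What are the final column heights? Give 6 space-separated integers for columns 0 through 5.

Answer: 2 2 2 4 0 4

Derivation:
Drop 1: I rot3 at col 3 lands with bottom-row=0; cleared 0 line(s) (total 0); column heights now [0 0 0 4 0 0], max=4
Drop 2: J rot2 at col 0 lands with bottom-row=0; cleared 0 line(s) (total 0); column heights now [2 2 2 4 0 0], max=4
Drop 3: I rot1 at col 5 lands with bottom-row=0; cleared 0 line(s) (total 0); column heights now [2 2 2 4 0 4], max=4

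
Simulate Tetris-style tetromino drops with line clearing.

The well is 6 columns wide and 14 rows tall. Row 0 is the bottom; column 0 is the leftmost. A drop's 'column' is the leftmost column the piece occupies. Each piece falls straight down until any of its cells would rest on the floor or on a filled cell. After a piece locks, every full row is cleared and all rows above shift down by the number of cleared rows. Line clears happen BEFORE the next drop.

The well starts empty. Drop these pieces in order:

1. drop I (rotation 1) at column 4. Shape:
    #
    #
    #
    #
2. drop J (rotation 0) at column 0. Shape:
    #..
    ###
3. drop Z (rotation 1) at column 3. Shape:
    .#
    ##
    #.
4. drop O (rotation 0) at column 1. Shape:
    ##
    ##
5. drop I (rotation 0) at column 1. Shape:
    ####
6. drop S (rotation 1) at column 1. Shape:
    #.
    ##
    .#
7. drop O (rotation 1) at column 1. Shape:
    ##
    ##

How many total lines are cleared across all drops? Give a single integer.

Answer: 0

Derivation:
Drop 1: I rot1 at col 4 lands with bottom-row=0; cleared 0 line(s) (total 0); column heights now [0 0 0 0 4 0], max=4
Drop 2: J rot0 at col 0 lands with bottom-row=0; cleared 0 line(s) (total 0); column heights now [2 1 1 0 4 0], max=4
Drop 3: Z rot1 at col 3 lands with bottom-row=3; cleared 0 line(s) (total 0); column heights now [2 1 1 5 6 0], max=6
Drop 4: O rot0 at col 1 lands with bottom-row=1; cleared 0 line(s) (total 0); column heights now [2 3 3 5 6 0], max=6
Drop 5: I rot0 at col 1 lands with bottom-row=6; cleared 0 line(s) (total 0); column heights now [2 7 7 7 7 0], max=7
Drop 6: S rot1 at col 1 lands with bottom-row=7; cleared 0 line(s) (total 0); column heights now [2 10 9 7 7 0], max=10
Drop 7: O rot1 at col 1 lands with bottom-row=10; cleared 0 line(s) (total 0); column heights now [2 12 12 7 7 0], max=12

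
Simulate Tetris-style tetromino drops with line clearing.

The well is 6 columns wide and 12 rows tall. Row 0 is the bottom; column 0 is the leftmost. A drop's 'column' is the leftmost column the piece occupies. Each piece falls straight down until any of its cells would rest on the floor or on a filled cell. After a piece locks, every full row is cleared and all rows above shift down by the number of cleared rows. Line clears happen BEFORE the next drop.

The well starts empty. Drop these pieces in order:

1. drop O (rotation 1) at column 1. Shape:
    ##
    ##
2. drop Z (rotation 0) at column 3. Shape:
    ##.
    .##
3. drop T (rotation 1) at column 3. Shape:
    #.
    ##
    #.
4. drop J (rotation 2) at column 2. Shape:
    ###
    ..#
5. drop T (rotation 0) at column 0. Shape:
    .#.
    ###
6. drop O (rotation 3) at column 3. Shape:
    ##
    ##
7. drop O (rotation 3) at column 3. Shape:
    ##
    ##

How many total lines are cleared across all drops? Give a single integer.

Drop 1: O rot1 at col 1 lands with bottom-row=0; cleared 0 line(s) (total 0); column heights now [0 2 2 0 0 0], max=2
Drop 2: Z rot0 at col 3 lands with bottom-row=0; cleared 0 line(s) (total 0); column heights now [0 2 2 2 2 1], max=2
Drop 3: T rot1 at col 3 lands with bottom-row=2; cleared 0 line(s) (total 0); column heights now [0 2 2 5 4 1], max=5
Drop 4: J rot2 at col 2 lands with bottom-row=4; cleared 0 line(s) (total 0); column heights now [0 2 6 6 6 1], max=6
Drop 5: T rot0 at col 0 lands with bottom-row=6; cleared 0 line(s) (total 0); column heights now [7 8 7 6 6 1], max=8
Drop 6: O rot3 at col 3 lands with bottom-row=6; cleared 0 line(s) (total 0); column heights now [7 8 7 8 8 1], max=8
Drop 7: O rot3 at col 3 lands with bottom-row=8; cleared 0 line(s) (total 0); column heights now [7 8 7 10 10 1], max=10

Answer: 0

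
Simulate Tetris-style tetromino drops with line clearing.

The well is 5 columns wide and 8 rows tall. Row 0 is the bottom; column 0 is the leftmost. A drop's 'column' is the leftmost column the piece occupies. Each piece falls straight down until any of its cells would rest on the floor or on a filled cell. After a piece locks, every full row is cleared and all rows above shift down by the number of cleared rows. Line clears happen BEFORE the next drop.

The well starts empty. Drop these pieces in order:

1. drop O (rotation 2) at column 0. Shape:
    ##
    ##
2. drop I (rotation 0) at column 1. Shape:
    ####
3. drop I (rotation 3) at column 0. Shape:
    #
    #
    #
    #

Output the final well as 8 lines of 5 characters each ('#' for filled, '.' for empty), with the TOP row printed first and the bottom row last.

Answer: .....
.....
.....
#....
#....
#....
##...
##...

Derivation:
Drop 1: O rot2 at col 0 lands with bottom-row=0; cleared 0 line(s) (total 0); column heights now [2 2 0 0 0], max=2
Drop 2: I rot0 at col 1 lands with bottom-row=2; cleared 0 line(s) (total 0); column heights now [2 3 3 3 3], max=3
Drop 3: I rot3 at col 0 lands with bottom-row=2; cleared 1 line(s) (total 1); column heights now [5 2 0 0 0], max=5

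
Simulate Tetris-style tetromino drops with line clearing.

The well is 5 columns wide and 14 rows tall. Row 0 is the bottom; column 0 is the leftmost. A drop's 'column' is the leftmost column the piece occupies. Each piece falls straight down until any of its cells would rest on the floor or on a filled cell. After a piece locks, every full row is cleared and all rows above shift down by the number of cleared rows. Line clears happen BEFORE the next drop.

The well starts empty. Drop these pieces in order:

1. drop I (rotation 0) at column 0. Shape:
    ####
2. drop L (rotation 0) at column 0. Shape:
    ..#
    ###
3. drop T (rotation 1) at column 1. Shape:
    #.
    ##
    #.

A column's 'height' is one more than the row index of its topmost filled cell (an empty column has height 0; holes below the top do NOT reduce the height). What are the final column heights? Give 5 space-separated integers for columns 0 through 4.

Drop 1: I rot0 at col 0 lands with bottom-row=0; cleared 0 line(s) (total 0); column heights now [1 1 1 1 0], max=1
Drop 2: L rot0 at col 0 lands with bottom-row=1; cleared 0 line(s) (total 0); column heights now [2 2 3 1 0], max=3
Drop 3: T rot1 at col 1 lands with bottom-row=2; cleared 0 line(s) (total 0); column heights now [2 5 4 1 0], max=5

Answer: 2 5 4 1 0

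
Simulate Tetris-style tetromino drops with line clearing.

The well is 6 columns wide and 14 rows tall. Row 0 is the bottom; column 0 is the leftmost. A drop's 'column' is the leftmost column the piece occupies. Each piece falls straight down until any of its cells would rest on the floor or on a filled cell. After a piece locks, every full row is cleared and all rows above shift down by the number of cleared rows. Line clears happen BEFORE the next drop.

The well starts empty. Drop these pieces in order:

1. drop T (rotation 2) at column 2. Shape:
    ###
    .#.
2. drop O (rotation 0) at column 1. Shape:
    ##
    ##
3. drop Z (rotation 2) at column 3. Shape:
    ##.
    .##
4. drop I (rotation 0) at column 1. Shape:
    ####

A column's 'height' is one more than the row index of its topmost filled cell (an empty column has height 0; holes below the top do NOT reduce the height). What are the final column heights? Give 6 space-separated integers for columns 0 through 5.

Drop 1: T rot2 at col 2 lands with bottom-row=0; cleared 0 line(s) (total 0); column heights now [0 0 2 2 2 0], max=2
Drop 2: O rot0 at col 1 lands with bottom-row=2; cleared 0 line(s) (total 0); column heights now [0 4 4 2 2 0], max=4
Drop 3: Z rot2 at col 3 lands with bottom-row=2; cleared 0 line(s) (total 0); column heights now [0 4 4 4 4 3], max=4
Drop 4: I rot0 at col 1 lands with bottom-row=4; cleared 0 line(s) (total 0); column heights now [0 5 5 5 5 3], max=5

Answer: 0 5 5 5 5 3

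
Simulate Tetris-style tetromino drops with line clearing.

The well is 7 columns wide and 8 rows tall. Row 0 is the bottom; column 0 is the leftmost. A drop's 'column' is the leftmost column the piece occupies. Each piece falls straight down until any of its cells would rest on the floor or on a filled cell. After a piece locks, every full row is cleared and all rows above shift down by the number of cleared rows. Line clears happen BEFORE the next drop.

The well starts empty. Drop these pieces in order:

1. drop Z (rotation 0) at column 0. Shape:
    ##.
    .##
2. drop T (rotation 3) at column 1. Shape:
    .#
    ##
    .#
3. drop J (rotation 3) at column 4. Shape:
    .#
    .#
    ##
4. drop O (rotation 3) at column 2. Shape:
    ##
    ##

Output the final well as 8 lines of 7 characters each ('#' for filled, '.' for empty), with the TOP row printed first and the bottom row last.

Drop 1: Z rot0 at col 0 lands with bottom-row=0; cleared 0 line(s) (total 0); column heights now [2 2 1 0 0 0 0], max=2
Drop 2: T rot3 at col 1 lands with bottom-row=1; cleared 0 line(s) (total 0); column heights now [2 3 4 0 0 0 0], max=4
Drop 3: J rot3 at col 4 lands with bottom-row=0; cleared 0 line(s) (total 0); column heights now [2 3 4 0 1 3 0], max=4
Drop 4: O rot3 at col 2 lands with bottom-row=4; cleared 0 line(s) (total 0); column heights now [2 3 6 6 1 3 0], max=6

Answer: .......
.......
..##...
..##...
..#....
.##..#.
###..#.
.##.##.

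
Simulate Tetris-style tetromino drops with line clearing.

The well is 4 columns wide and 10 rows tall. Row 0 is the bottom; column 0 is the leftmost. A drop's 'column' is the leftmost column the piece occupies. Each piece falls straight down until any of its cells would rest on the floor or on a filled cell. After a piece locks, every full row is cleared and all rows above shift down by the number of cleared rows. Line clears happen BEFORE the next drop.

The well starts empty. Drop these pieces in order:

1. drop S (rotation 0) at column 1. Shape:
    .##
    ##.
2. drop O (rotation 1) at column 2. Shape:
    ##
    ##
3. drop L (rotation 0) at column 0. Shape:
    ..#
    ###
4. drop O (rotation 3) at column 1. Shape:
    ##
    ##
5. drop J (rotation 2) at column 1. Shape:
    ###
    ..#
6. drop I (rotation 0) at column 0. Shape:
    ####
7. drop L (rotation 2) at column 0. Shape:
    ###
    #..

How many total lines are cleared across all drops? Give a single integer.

Answer: 2

Derivation:
Drop 1: S rot0 at col 1 lands with bottom-row=0; cleared 0 line(s) (total 0); column heights now [0 1 2 2], max=2
Drop 2: O rot1 at col 2 lands with bottom-row=2; cleared 0 line(s) (total 0); column heights now [0 1 4 4], max=4
Drop 3: L rot0 at col 0 lands with bottom-row=4; cleared 0 line(s) (total 0); column heights now [5 5 6 4], max=6
Drop 4: O rot3 at col 1 lands with bottom-row=6; cleared 0 line(s) (total 0); column heights now [5 8 8 4], max=8
Drop 5: J rot2 at col 1 lands with bottom-row=7; cleared 0 line(s) (total 0); column heights now [5 9 9 9], max=9
Drop 6: I rot0 at col 0 lands with bottom-row=9; cleared 1 line(s) (total 1); column heights now [5 9 9 9], max=9
Drop 7: L rot2 at col 0 lands with bottom-row=8; cleared 1 line(s) (total 2); column heights now [9 9 9 8], max=9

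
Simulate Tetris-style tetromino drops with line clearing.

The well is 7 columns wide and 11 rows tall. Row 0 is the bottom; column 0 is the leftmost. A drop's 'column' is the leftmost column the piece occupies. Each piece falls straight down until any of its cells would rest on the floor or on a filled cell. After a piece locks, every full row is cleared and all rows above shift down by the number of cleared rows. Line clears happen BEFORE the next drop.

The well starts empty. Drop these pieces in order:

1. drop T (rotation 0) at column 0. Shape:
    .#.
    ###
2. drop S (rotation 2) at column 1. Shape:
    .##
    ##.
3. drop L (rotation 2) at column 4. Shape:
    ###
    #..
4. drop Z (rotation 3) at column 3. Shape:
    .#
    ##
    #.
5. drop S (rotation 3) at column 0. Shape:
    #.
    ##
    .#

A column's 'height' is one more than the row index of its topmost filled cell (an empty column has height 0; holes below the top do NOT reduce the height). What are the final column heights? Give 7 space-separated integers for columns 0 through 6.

Drop 1: T rot0 at col 0 lands with bottom-row=0; cleared 0 line(s) (total 0); column heights now [1 2 1 0 0 0 0], max=2
Drop 2: S rot2 at col 1 lands with bottom-row=2; cleared 0 line(s) (total 0); column heights now [1 3 4 4 0 0 0], max=4
Drop 3: L rot2 at col 4 lands with bottom-row=0; cleared 0 line(s) (total 0); column heights now [1 3 4 4 2 2 2], max=4
Drop 4: Z rot3 at col 3 lands with bottom-row=4; cleared 0 line(s) (total 0); column heights now [1 3 4 6 7 2 2], max=7
Drop 5: S rot3 at col 0 lands with bottom-row=3; cleared 0 line(s) (total 0); column heights now [6 5 4 6 7 2 2], max=7

Answer: 6 5 4 6 7 2 2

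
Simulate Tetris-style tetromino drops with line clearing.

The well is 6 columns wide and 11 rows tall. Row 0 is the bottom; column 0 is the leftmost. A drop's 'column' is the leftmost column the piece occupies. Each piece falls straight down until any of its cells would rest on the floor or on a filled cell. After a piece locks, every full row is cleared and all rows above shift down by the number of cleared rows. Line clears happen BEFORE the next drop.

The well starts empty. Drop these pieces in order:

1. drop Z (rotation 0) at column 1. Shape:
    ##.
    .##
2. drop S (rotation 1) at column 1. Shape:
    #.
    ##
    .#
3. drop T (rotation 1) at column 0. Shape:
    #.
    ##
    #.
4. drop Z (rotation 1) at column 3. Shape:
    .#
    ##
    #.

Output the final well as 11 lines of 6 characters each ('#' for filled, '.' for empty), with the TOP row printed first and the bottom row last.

Answer: ......
......
......
......
#.....
##....
##....
.##.#.
..###.
.###..
..##..

Derivation:
Drop 1: Z rot0 at col 1 lands with bottom-row=0; cleared 0 line(s) (total 0); column heights now [0 2 2 1 0 0], max=2
Drop 2: S rot1 at col 1 lands with bottom-row=2; cleared 0 line(s) (total 0); column heights now [0 5 4 1 0 0], max=5
Drop 3: T rot1 at col 0 lands with bottom-row=4; cleared 0 line(s) (total 0); column heights now [7 6 4 1 0 0], max=7
Drop 4: Z rot1 at col 3 lands with bottom-row=1; cleared 0 line(s) (total 0); column heights now [7 6 4 3 4 0], max=7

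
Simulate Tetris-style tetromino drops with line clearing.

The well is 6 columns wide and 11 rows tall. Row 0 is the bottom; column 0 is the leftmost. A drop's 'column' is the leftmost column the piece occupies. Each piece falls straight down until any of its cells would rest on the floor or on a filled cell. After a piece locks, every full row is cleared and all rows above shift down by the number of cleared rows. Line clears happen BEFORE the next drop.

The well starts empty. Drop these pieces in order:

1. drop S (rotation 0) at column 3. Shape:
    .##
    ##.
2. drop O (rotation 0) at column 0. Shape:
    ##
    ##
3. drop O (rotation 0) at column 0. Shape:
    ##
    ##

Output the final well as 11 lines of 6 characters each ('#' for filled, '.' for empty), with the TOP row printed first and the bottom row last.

Drop 1: S rot0 at col 3 lands with bottom-row=0; cleared 0 line(s) (total 0); column heights now [0 0 0 1 2 2], max=2
Drop 2: O rot0 at col 0 lands with bottom-row=0; cleared 0 line(s) (total 0); column heights now [2 2 0 1 2 2], max=2
Drop 3: O rot0 at col 0 lands with bottom-row=2; cleared 0 line(s) (total 0); column heights now [4 4 0 1 2 2], max=4

Answer: ......
......
......
......
......
......
......
##....
##....
##..##
##.##.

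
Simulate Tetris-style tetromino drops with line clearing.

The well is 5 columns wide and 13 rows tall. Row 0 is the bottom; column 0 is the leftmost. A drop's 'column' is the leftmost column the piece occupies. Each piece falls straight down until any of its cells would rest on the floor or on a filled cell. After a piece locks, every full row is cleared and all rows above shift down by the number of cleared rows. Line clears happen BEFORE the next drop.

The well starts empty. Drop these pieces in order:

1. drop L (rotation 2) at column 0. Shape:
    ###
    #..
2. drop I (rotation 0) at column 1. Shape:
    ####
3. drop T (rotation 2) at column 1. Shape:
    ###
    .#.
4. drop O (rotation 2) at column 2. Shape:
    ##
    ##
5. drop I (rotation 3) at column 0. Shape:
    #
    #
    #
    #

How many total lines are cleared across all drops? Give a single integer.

Drop 1: L rot2 at col 0 lands with bottom-row=0; cleared 0 line(s) (total 0); column heights now [2 2 2 0 0], max=2
Drop 2: I rot0 at col 1 lands with bottom-row=2; cleared 0 line(s) (total 0); column heights now [2 3 3 3 3], max=3
Drop 3: T rot2 at col 1 lands with bottom-row=3; cleared 0 line(s) (total 0); column heights now [2 5 5 5 3], max=5
Drop 4: O rot2 at col 2 lands with bottom-row=5; cleared 0 line(s) (total 0); column heights now [2 5 7 7 3], max=7
Drop 5: I rot3 at col 0 lands with bottom-row=2; cleared 1 line(s) (total 1); column heights now [5 4 6 6 0], max=6

Answer: 1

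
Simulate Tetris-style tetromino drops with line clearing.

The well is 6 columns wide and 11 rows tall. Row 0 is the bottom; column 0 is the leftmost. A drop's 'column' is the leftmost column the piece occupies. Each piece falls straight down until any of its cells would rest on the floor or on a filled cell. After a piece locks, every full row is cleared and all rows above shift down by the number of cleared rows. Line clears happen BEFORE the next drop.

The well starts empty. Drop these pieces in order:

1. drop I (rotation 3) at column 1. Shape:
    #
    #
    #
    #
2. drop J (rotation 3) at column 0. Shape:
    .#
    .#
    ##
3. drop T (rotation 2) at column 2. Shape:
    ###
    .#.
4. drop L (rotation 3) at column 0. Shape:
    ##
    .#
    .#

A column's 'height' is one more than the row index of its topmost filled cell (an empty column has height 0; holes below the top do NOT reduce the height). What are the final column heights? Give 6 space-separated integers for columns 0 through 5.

Drop 1: I rot3 at col 1 lands with bottom-row=0; cleared 0 line(s) (total 0); column heights now [0 4 0 0 0 0], max=4
Drop 2: J rot3 at col 0 lands with bottom-row=4; cleared 0 line(s) (total 0); column heights now [5 7 0 0 0 0], max=7
Drop 3: T rot2 at col 2 lands with bottom-row=0; cleared 0 line(s) (total 0); column heights now [5 7 2 2 2 0], max=7
Drop 4: L rot3 at col 0 lands with bottom-row=7; cleared 0 line(s) (total 0); column heights now [10 10 2 2 2 0], max=10

Answer: 10 10 2 2 2 0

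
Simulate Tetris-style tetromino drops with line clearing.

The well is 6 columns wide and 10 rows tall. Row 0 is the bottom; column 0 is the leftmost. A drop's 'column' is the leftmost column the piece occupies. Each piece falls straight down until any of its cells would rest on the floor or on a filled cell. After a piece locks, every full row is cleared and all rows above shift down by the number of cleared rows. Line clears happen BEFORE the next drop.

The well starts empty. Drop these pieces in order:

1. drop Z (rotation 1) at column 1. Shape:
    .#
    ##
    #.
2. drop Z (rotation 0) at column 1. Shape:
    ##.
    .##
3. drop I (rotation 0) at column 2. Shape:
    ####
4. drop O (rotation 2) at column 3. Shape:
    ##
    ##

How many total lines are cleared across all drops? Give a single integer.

Answer: 0

Derivation:
Drop 1: Z rot1 at col 1 lands with bottom-row=0; cleared 0 line(s) (total 0); column heights now [0 2 3 0 0 0], max=3
Drop 2: Z rot0 at col 1 lands with bottom-row=3; cleared 0 line(s) (total 0); column heights now [0 5 5 4 0 0], max=5
Drop 3: I rot0 at col 2 lands with bottom-row=5; cleared 0 line(s) (total 0); column heights now [0 5 6 6 6 6], max=6
Drop 4: O rot2 at col 3 lands with bottom-row=6; cleared 0 line(s) (total 0); column heights now [0 5 6 8 8 6], max=8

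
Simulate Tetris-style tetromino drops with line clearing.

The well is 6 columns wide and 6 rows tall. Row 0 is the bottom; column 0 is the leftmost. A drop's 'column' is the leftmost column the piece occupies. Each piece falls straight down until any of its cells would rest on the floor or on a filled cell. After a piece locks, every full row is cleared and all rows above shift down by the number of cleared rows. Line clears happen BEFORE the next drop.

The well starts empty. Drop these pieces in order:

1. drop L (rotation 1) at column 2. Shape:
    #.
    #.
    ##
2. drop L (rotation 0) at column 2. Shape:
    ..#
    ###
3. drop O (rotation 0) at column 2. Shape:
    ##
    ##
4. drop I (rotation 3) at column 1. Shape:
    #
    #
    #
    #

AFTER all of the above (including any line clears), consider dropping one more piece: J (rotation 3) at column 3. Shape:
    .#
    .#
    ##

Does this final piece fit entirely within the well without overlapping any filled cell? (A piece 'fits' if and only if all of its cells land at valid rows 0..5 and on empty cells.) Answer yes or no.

Drop 1: L rot1 at col 2 lands with bottom-row=0; cleared 0 line(s) (total 0); column heights now [0 0 3 1 0 0], max=3
Drop 2: L rot0 at col 2 lands with bottom-row=3; cleared 0 line(s) (total 0); column heights now [0 0 4 4 5 0], max=5
Drop 3: O rot0 at col 2 lands with bottom-row=4; cleared 0 line(s) (total 0); column heights now [0 0 6 6 5 0], max=6
Drop 4: I rot3 at col 1 lands with bottom-row=0; cleared 0 line(s) (total 0); column heights now [0 4 6 6 5 0], max=6
Test piece J rot3 at col 3 (width 2): heights before test = [0 4 6 6 5 0]; fits = False

Answer: no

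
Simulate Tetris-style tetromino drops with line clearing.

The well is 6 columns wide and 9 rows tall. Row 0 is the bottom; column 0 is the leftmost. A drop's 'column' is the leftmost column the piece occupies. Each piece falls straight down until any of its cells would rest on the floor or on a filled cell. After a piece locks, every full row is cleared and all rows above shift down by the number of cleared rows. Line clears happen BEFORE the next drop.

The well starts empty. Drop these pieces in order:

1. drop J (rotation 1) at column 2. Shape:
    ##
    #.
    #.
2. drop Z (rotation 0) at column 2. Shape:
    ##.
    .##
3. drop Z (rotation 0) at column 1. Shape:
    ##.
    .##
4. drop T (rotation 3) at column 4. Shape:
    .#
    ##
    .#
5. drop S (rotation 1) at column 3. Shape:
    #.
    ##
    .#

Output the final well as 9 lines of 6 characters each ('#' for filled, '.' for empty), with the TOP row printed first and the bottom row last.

Drop 1: J rot1 at col 2 lands with bottom-row=0; cleared 0 line(s) (total 0); column heights now [0 0 3 3 0 0], max=3
Drop 2: Z rot0 at col 2 lands with bottom-row=3; cleared 0 line(s) (total 0); column heights now [0 0 5 5 4 0], max=5
Drop 3: Z rot0 at col 1 lands with bottom-row=5; cleared 0 line(s) (total 0); column heights now [0 7 7 6 4 0], max=7
Drop 4: T rot3 at col 4 lands with bottom-row=3; cleared 0 line(s) (total 0); column heights now [0 7 7 6 5 6], max=7
Drop 5: S rot1 at col 3 lands with bottom-row=5; cleared 0 line(s) (total 0); column heights now [0 7 7 8 7 6], max=8

Answer: ......
...#..
.####.
..####
..####
...###
..##..
..#...
..#...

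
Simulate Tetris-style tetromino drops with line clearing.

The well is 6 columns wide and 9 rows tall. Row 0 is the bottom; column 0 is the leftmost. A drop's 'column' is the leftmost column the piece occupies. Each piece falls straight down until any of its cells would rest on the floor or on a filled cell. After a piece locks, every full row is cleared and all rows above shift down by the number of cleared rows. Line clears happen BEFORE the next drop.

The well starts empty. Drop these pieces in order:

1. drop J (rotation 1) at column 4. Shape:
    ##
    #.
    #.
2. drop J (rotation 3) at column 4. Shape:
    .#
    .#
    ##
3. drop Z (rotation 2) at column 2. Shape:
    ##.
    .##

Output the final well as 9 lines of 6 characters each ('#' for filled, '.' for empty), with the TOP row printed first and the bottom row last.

Drop 1: J rot1 at col 4 lands with bottom-row=0; cleared 0 line(s) (total 0); column heights now [0 0 0 0 3 3], max=3
Drop 2: J rot3 at col 4 lands with bottom-row=3; cleared 0 line(s) (total 0); column heights now [0 0 0 0 4 6], max=6
Drop 3: Z rot2 at col 2 lands with bottom-row=4; cleared 0 line(s) (total 0); column heights now [0 0 6 6 5 6], max=6

Answer: ......
......
......
..##.#
...###
....##
....##
....#.
....#.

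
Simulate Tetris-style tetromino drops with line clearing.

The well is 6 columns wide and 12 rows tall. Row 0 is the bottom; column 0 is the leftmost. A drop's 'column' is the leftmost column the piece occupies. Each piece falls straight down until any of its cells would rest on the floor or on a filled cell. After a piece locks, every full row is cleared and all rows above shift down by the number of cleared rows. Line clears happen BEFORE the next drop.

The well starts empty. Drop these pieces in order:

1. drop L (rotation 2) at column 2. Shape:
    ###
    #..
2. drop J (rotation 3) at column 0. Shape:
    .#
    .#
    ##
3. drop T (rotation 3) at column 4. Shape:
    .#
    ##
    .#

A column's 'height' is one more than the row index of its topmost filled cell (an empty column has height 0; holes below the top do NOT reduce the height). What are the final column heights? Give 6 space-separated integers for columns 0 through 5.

Drop 1: L rot2 at col 2 lands with bottom-row=0; cleared 0 line(s) (total 0); column heights now [0 0 2 2 2 0], max=2
Drop 2: J rot3 at col 0 lands with bottom-row=0; cleared 0 line(s) (total 0); column heights now [1 3 2 2 2 0], max=3
Drop 3: T rot3 at col 4 lands with bottom-row=1; cleared 0 line(s) (total 0); column heights now [1 3 2 2 3 4], max=4

Answer: 1 3 2 2 3 4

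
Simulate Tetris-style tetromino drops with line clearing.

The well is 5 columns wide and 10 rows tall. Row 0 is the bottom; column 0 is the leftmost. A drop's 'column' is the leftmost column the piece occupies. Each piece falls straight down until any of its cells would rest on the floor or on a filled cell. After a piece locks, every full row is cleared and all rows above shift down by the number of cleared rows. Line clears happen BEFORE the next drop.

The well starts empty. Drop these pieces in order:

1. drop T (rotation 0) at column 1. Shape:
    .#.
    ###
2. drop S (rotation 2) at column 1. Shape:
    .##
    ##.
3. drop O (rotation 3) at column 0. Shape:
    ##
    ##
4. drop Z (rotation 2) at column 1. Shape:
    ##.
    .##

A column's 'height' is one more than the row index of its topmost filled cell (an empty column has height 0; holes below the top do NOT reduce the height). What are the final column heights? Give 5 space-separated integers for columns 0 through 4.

Answer: 5 6 6 5 0

Derivation:
Drop 1: T rot0 at col 1 lands with bottom-row=0; cleared 0 line(s) (total 0); column heights now [0 1 2 1 0], max=2
Drop 2: S rot2 at col 1 lands with bottom-row=2; cleared 0 line(s) (total 0); column heights now [0 3 4 4 0], max=4
Drop 3: O rot3 at col 0 lands with bottom-row=3; cleared 0 line(s) (total 0); column heights now [5 5 4 4 0], max=5
Drop 4: Z rot2 at col 1 lands with bottom-row=4; cleared 0 line(s) (total 0); column heights now [5 6 6 5 0], max=6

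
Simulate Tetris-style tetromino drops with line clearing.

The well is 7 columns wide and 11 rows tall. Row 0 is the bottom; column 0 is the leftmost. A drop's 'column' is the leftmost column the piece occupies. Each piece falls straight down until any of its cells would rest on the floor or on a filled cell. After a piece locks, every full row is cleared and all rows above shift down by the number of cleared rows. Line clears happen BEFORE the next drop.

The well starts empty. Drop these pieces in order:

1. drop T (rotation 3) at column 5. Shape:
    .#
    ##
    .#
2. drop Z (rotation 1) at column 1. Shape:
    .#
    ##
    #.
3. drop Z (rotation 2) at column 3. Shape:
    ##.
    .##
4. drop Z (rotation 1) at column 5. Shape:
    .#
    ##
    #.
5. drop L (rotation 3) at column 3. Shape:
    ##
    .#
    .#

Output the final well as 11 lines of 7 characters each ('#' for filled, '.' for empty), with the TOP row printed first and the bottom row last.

Answer: .......
.......
.......
.......
...##..
....#.#
....###
...###.
..#.###
.##..##
.#....#

Derivation:
Drop 1: T rot3 at col 5 lands with bottom-row=0; cleared 0 line(s) (total 0); column heights now [0 0 0 0 0 2 3], max=3
Drop 2: Z rot1 at col 1 lands with bottom-row=0; cleared 0 line(s) (total 0); column heights now [0 2 3 0 0 2 3], max=3
Drop 3: Z rot2 at col 3 lands with bottom-row=2; cleared 0 line(s) (total 0); column heights now [0 2 3 4 4 3 3], max=4
Drop 4: Z rot1 at col 5 lands with bottom-row=3; cleared 0 line(s) (total 0); column heights now [0 2 3 4 4 5 6], max=6
Drop 5: L rot3 at col 3 lands with bottom-row=4; cleared 0 line(s) (total 0); column heights now [0 2 3 7 7 5 6], max=7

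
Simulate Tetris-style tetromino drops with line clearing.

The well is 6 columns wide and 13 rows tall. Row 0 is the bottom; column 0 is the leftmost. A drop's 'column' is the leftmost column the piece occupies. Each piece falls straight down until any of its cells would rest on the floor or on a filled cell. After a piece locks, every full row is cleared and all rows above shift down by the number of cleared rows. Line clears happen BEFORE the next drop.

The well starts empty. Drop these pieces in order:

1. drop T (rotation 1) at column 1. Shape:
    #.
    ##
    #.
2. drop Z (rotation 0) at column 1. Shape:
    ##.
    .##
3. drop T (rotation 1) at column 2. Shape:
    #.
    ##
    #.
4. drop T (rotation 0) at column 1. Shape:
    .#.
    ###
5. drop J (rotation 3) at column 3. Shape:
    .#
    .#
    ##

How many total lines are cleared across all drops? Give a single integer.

Drop 1: T rot1 at col 1 lands with bottom-row=0; cleared 0 line(s) (total 0); column heights now [0 3 2 0 0 0], max=3
Drop 2: Z rot0 at col 1 lands with bottom-row=2; cleared 0 line(s) (total 0); column heights now [0 4 4 3 0 0], max=4
Drop 3: T rot1 at col 2 lands with bottom-row=4; cleared 0 line(s) (total 0); column heights now [0 4 7 6 0 0], max=7
Drop 4: T rot0 at col 1 lands with bottom-row=7; cleared 0 line(s) (total 0); column heights now [0 8 9 8 0 0], max=9
Drop 5: J rot3 at col 3 lands with bottom-row=8; cleared 0 line(s) (total 0); column heights now [0 8 9 9 11 0], max=11

Answer: 0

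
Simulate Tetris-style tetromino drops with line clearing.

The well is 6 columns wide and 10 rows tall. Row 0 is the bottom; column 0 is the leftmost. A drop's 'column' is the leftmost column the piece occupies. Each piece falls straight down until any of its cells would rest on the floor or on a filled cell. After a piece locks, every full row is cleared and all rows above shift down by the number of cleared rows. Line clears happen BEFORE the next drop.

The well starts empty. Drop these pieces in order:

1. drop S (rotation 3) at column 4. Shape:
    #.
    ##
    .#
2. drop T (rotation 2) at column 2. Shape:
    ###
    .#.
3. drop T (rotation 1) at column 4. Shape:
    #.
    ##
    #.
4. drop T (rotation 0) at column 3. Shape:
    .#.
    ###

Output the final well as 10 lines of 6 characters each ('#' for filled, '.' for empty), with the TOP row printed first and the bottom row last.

Drop 1: S rot3 at col 4 lands with bottom-row=0; cleared 0 line(s) (total 0); column heights now [0 0 0 0 3 2], max=3
Drop 2: T rot2 at col 2 lands with bottom-row=2; cleared 0 line(s) (total 0); column heights now [0 0 4 4 4 2], max=4
Drop 3: T rot1 at col 4 lands with bottom-row=4; cleared 0 line(s) (total 0); column heights now [0 0 4 4 7 6], max=7
Drop 4: T rot0 at col 3 lands with bottom-row=7; cleared 0 line(s) (total 0); column heights now [0 0 4 8 9 8], max=9

Answer: ......
....#.
...###
....#.
....##
....#.
..###.
...##.
....##
.....#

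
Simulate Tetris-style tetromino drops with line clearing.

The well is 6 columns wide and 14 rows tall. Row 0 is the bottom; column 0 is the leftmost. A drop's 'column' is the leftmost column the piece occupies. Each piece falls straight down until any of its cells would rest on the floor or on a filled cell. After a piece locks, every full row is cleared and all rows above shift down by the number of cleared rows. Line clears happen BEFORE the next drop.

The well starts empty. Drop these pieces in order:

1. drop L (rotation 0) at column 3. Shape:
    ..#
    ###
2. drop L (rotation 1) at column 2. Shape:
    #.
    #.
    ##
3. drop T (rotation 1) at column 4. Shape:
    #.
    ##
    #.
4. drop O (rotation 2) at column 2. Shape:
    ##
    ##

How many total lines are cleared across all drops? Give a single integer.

Answer: 0

Derivation:
Drop 1: L rot0 at col 3 lands with bottom-row=0; cleared 0 line(s) (total 0); column heights now [0 0 0 1 1 2], max=2
Drop 2: L rot1 at col 2 lands with bottom-row=1; cleared 0 line(s) (total 0); column heights now [0 0 4 2 1 2], max=4
Drop 3: T rot1 at col 4 lands with bottom-row=1; cleared 0 line(s) (total 0); column heights now [0 0 4 2 4 3], max=4
Drop 4: O rot2 at col 2 lands with bottom-row=4; cleared 0 line(s) (total 0); column heights now [0 0 6 6 4 3], max=6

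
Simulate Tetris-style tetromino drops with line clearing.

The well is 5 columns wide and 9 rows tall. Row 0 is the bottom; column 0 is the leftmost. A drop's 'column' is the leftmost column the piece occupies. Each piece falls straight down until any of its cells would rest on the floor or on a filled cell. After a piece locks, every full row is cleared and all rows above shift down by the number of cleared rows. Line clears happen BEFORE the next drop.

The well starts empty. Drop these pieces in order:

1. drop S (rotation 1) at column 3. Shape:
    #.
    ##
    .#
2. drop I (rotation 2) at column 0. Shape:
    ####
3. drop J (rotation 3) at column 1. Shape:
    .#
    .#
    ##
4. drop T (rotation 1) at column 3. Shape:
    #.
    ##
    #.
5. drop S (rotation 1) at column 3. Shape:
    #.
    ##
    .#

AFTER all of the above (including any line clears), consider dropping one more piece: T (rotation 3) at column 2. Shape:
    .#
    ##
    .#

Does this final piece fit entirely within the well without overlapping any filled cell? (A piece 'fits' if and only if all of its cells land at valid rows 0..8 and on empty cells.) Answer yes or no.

Drop 1: S rot1 at col 3 lands with bottom-row=0; cleared 0 line(s) (total 0); column heights now [0 0 0 3 2], max=3
Drop 2: I rot2 at col 0 lands with bottom-row=3; cleared 0 line(s) (total 0); column heights now [4 4 4 4 2], max=4
Drop 3: J rot3 at col 1 lands with bottom-row=4; cleared 0 line(s) (total 0); column heights now [4 5 7 4 2], max=7
Drop 4: T rot1 at col 3 lands with bottom-row=4; cleared 0 line(s) (total 0); column heights now [4 5 7 7 6], max=7
Drop 5: S rot1 at col 3 lands with bottom-row=6; cleared 0 line(s) (total 0); column heights now [4 5 7 9 8], max=9
Test piece T rot3 at col 2 (width 2): heights before test = [4 5 7 9 8]; fits = False

Answer: no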